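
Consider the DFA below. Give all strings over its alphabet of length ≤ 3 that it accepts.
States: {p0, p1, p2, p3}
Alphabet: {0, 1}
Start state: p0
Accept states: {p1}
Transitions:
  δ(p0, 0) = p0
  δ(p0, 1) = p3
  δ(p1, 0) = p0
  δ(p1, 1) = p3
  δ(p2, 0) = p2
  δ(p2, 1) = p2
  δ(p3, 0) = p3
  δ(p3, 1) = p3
None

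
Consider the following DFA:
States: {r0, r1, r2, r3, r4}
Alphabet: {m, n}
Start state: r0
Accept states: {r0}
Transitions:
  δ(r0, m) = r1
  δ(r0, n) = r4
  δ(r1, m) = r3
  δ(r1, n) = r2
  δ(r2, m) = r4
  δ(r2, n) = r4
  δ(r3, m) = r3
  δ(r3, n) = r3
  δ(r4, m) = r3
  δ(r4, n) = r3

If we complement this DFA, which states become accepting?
Complement accept states = All states \ Original accept states
= {r0, r1, r2, r3, r4} \ {r0}
{r1, r2, r3, r4}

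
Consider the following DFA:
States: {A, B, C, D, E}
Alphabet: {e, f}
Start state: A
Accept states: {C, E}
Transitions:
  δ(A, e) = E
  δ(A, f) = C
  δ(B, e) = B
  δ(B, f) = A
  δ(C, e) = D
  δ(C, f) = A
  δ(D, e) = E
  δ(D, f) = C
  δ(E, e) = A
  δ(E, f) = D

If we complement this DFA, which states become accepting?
Complement accept states = All states \ Original accept states
= {A, B, C, D, E} \ {C, E}
{A, B, D}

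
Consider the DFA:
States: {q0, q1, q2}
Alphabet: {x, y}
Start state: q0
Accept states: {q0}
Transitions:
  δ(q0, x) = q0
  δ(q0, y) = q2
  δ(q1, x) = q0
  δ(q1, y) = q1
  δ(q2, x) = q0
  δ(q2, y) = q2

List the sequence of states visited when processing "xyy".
read 'x': q0 → q0
  read 'y': q0 → q2
  read 'y': q2 → q2
q0 -> q0 -> q2 -> q2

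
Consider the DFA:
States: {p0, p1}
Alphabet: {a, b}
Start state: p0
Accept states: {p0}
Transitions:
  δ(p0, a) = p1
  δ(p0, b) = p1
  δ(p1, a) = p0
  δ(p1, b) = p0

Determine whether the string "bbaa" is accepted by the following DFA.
Processing string "bbaa":
  p0 --b--> p1
  p1 --b--> p0
  p0 --a--> p1
  p1 --a--> p0
Final state: p0
Accept states: {p0}
Yes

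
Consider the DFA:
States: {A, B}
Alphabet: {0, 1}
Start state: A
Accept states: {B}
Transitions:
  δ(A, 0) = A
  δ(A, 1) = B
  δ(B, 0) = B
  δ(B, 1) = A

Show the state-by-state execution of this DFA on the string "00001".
read '0': A → A
  read '0': A → A
  read '0': A → A
  read '0': A → A
  read '1': A → B
A -> A -> A -> A -> A -> B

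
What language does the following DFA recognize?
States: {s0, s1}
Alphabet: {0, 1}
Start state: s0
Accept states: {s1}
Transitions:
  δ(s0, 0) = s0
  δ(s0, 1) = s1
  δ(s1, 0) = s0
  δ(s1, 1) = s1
Testing a few strings:
  '001' → accept
  '0' → reject
  '1' → accept
  '100' → reject
State roles: s0=last symbol not 1; s1=last symbol is 1
All binary strings ending with 1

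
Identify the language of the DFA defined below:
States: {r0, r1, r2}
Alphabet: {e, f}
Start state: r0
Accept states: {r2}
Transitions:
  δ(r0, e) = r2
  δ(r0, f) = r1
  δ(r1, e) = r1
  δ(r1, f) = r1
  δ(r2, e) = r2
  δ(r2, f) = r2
Testing a few strings:
  'e' → accept
  'eef' → accept
  'fe' → reject
  'fef' → reject
State roles: r0=no input read; r1=started with f (dead); r2=started with e
All strings over {e,f} starting with e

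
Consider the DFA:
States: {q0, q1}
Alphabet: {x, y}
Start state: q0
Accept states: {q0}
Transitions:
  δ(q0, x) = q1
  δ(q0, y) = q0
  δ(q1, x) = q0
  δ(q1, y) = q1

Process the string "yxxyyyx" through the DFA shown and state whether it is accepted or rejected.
Processing string "yxxyyyx":
  q0 --y--> q0
  q0 --x--> q1
  q1 --x--> q0
  q0 --y--> q0
  q0 --y--> q0
  q0 --y--> q0
  q0 --x--> q1
Final state: q1
Accept states: {q0}
No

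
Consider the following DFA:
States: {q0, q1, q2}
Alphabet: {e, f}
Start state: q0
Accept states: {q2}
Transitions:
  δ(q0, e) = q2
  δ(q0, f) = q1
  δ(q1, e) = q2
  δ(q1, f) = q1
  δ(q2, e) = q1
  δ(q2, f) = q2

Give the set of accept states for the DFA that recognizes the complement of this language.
Complement accept states = All states \ Original accept states
= {q0, q1, q2} \ {q2}
{q0, q1}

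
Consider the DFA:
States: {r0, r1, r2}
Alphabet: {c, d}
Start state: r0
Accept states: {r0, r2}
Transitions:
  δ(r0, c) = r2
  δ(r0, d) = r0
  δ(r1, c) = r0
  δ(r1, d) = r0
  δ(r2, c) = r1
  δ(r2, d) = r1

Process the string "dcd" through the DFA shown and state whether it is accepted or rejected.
Processing string "dcd":
  r0 --d--> r0
  r0 --c--> r2
  r2 --d--> r1
Final state: r1
Accept states: {r0, r2}
No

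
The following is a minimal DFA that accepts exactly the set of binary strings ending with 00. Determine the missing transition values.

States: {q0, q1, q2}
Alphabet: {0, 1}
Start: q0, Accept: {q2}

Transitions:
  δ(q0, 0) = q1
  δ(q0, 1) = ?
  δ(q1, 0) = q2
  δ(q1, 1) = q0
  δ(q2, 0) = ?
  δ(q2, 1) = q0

From the language and accept set, identify what each state tracks — q0: last symbol not 0; q1: one trailing 0; q2: two trailing 0's.
Each missing δ(q, a) is the state matching the new tracked value after reading a.
δ(q0, 1) = q0; δ(q2, 0) = q2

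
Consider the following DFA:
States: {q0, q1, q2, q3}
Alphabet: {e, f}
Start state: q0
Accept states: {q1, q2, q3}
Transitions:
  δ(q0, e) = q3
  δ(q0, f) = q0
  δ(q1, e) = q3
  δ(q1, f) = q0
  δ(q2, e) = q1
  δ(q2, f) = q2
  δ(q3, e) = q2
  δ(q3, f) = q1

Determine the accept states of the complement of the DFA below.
Complement accept states = All states \ Original accept states
= {q0, q1, q2, q3} \ {q1, q2, q3}
{q0}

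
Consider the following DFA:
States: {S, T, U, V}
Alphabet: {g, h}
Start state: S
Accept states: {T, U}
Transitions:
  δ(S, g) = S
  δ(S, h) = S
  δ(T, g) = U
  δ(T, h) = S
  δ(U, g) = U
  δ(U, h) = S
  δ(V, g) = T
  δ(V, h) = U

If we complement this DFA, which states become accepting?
Complement accept states = All states \ Original accept states
= {S, T, U, V} \ {T, U}
{S, V}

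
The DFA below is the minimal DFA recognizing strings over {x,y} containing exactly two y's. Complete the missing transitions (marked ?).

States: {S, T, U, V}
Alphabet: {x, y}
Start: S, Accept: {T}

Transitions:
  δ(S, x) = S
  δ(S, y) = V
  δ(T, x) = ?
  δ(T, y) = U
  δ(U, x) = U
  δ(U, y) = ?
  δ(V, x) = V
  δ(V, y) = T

From the language and accept set, identify what each state tracks — S: zero y's; T: two y's; U: ≥ three y's (dead); V: one y.
Each missing δ(q, a) is the state matching the new tracked value after reading a.
δ(T, x) = T; δ(U, y) = U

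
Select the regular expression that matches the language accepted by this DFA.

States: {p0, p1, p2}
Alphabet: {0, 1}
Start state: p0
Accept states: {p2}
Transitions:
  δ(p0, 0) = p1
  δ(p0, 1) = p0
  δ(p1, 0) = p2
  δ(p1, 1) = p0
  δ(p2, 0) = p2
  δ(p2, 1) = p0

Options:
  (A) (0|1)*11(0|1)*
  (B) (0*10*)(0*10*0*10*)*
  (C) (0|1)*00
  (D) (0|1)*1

Check each option against the DFA on short strings; one disagreement eliminates an option:
  (A) (0|1)*11(0|1)*: on '00' the DFA goes p0 → p1 → p2 and accepts (p2 ∈ Accept), but the regex does not match it → eliminate
  (B) (0*10*)(0*10*0*10*)*: on '1' the DFA goes p0 → p0 and rejects (p0 ∉ Accept), but the regex matches it → eliminate
  (C) (0|1)*00: agrees with the DFA on every string of length ≤ 6
  (D) (0|1)*1: on '1' the DFA goes p0 → p0 and rejects (p0 ∉ Accept), but the regex matches it → eliminate
Only (C) is consistent with the DFA.
(C) (0|1)*00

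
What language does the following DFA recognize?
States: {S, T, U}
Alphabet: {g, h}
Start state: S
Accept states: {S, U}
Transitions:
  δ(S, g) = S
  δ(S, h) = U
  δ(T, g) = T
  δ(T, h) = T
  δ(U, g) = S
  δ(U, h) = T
Testing a few strings:
  'hghg' → accept
  'hghh' → reject
  'hg' → accept
  'hhgg' → reject
State roles: S=last symbol not h (ok); T=saw hh (dead); U=last symbol h (ok)
All strings over {g,h} with no two consecutive h's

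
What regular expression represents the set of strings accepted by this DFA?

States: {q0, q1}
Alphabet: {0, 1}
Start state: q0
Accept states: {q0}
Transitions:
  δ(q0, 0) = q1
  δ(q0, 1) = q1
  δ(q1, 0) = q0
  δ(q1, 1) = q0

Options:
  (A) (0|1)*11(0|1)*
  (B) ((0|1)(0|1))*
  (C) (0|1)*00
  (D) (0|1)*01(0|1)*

Check each option against the DFA on short strings; one disagreement eliminates an option:
  (A) (0|1)*11(0|1)*: on ε the DFA stays in q0 and accepts (q0 ∈ Accept), but the regex does not match it → eliminate
  (B) ((0|1)(0|1))*: agrees with the DFA on every string of length ≤ 6
  (C) (0|1)*00: on ε the DFA stays in q0 and accepts (q0 ∈ Accept), but the regex does not match it → eliminate
  (D) (0|1)*01(0|1)*: on ε the DFA stays in q0 and accepts (q0 ∈ Accept), but the regex does not match it → eliminate
Only (B) is consistent with the DFA.
(B) ((0|1)(0|1))*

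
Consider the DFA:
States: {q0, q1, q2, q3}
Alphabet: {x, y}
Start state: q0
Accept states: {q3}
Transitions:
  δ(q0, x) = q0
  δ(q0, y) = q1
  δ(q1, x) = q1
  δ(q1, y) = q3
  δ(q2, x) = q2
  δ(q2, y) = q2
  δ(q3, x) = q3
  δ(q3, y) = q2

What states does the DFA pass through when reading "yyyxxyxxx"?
read 'y': q0 → q1
  read 'y': q1 → q3
  read 'y': q3 → q2
  read 'x': q2 → q2
  read 'x': q2 → q2
  read 'y': q2 → q2
  read 'x': q2 → q2
  read 'x': q2 → q2
  read 'x': q2 → q2
q0 -> q1 -> q3 -> q2 -> q2 -> q2 -> q2 -> q2 -> q2 -> q2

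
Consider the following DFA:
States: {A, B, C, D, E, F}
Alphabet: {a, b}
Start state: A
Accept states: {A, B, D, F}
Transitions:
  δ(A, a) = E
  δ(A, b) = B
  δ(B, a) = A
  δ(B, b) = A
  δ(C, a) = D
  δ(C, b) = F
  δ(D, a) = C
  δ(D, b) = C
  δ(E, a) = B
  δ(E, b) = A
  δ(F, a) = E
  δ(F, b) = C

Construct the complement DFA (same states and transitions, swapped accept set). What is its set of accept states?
Complement accept states = All states \ Original accept states
= {A, B, C, D, E, F} \ {A, B, D, F}
{C, E}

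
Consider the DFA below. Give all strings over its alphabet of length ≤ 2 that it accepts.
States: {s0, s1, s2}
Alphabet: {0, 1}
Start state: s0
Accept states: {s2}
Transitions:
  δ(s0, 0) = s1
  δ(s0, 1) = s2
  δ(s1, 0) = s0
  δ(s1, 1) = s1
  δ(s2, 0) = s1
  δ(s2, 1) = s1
1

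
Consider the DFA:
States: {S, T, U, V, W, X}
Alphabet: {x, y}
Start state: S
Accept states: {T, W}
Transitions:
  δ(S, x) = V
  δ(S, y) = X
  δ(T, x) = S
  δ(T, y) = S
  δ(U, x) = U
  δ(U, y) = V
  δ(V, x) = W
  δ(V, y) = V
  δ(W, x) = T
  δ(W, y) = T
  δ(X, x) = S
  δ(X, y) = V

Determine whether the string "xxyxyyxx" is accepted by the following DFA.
Processing string "xxyxyyxx":
  S --x--> V
  V --x--> W
  W --y--> T
  T --x--> S
  S --y--> X
  X --y--> V
  V --x--> W
  W --x--> T
Final state: T
Accept states: {T, W}
Yes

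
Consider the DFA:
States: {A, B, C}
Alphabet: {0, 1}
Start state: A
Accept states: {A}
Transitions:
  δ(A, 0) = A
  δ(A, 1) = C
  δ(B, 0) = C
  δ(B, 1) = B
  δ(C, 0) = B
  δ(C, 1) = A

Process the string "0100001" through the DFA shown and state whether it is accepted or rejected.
Processing string "0100001":
  A --0--> A
  A --1--> C
  C --0--> B
  B --0--> C
  C --0--> B
  B --0--> C
  C --1--> A
Final state: A
Accept states: {A}
Yes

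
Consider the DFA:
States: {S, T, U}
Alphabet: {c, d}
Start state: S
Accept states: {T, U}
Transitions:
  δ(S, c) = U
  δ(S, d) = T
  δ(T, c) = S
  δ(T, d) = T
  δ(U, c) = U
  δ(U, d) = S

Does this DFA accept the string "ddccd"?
Processing string "ddccd":
  S --d--> T
  T --d--> T
  T --c--> S
  S --c--> U
  U --d--> S
Final state: S
Accept states: {T, U}
No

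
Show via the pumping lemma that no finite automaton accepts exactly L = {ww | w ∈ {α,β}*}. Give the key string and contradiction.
Assume L is regular with pumping length p. Idea: pumping the leading α-block breaks the equality of the two halves.
Choose s = α^p β α^p β ∈ L (with w = α^p β). |s| = 2p+2 ≥ p. By the pumping lemma, s = xyz with |xy| ≤ p, |y| > 0, so y = α^k with k ≥ 1, in the first α-block. Then xy²z = α^(p+k) β α^p β, of length 2p+2+k. If k is odd this length is odd, so it cannot be of the form ww. If k is even, each half has length p+1+k/2 ≤ p+k, so the first half lies entirely inside the leading α-block and contains no β, while the second half ends in β; the halves differ. Either way xy²z ∉ L.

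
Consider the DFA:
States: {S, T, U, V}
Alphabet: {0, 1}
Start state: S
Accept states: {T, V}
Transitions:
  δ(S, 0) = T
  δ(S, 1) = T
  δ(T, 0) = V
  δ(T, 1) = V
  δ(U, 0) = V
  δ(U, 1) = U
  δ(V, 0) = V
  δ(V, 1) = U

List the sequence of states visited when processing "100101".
read '1': S → T
  read '0': T → V
  read '0': V → V
  read '1': V → U
  read '0': U → V
  read '1': V → U
S -> T -> V -> V -> U -> V -> U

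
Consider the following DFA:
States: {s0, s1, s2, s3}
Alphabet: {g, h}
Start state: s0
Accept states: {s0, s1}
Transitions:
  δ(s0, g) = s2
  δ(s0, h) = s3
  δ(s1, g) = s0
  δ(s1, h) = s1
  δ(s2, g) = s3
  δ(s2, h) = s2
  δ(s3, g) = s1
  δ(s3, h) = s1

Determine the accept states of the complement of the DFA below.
Complement accept states = All states \ Original accept states
= {s0, s1, s2, s3} \ {s0, s1}
{s2, s3}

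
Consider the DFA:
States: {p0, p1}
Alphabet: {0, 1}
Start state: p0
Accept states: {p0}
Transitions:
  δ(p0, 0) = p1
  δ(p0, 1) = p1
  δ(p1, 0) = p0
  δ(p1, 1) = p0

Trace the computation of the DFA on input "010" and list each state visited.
read '0': p0 → p1
  read '1': p1 → p0
  read '0': p0 → p1
p0 -> p1 -> p0 -> p1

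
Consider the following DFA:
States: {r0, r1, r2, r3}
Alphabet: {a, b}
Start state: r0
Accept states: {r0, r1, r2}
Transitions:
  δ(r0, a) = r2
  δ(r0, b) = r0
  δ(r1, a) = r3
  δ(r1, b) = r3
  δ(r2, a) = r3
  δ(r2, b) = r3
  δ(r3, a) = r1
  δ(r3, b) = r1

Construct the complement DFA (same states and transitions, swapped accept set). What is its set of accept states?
Complement accept states = All states \ Original accept states
= {r0, r1, r2, r3} \ {r0, r1, r2}
{r3}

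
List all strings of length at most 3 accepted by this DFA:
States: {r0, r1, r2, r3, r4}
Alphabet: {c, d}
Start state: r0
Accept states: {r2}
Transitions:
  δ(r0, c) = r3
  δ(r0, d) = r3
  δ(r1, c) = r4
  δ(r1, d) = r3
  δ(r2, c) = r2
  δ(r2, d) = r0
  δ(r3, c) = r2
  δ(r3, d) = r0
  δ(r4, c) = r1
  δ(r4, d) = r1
cc, dc, ccc, dcc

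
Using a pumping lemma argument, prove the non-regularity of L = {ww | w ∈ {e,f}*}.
Assume L is regular with pumping length p. Idea: pumping the leading e-block breaks the equality of the two halves.
Choose s = e^p f e^p f ∈ L (with w = e^p f). |s| = 2p+2 ≥ p. By the pumping lemma, s = xyz with |xy| ≤ p, |y| > 0, so y = e^k with k ≥ 1, in the first e-block. Then xy²z = e^(p+k) f e^p f, of length 2p+2+k. If k is odd this length is odd, so it cannot be of the form ww. If k is even, each half has length p+1+k/2 ≤ p+k, so the first half lies entirely inside the leading e-block and contains no f, while the second half ends in f; the halves differ. Either way xy²z ∉ L.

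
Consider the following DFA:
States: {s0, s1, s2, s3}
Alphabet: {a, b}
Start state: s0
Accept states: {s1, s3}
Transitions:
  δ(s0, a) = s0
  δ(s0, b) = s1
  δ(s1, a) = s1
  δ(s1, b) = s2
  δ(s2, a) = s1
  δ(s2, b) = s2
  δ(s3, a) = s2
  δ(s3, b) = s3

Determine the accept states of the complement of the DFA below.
Complement accept states = All states \ Original accept states
= {s0, s1, s2, s3} \ {s1, s3}
{s0, s2}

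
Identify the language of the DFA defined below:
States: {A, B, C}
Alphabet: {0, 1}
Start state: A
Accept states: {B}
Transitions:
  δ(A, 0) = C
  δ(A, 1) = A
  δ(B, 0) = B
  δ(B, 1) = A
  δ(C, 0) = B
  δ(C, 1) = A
Testing a few strings:
  '1110' → reject
  '01' → reject
  '010' → reject
  '0' → reject
State roles: A=last symbol not 0; B=two trailing 0's; C=one trailing 0
All binary strings ending with 00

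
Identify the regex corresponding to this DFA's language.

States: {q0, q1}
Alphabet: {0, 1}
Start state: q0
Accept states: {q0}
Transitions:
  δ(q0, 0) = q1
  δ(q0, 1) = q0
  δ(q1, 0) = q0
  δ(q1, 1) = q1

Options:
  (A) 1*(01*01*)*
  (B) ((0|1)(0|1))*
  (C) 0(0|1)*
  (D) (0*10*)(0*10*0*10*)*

Check each option against the DFA on short strings; one disagreement eliminates an option:
  (A) 1*(01*01*)*: agrees with the DFA on every string of length ≤ 6
  (B) ((0|1)(0|1))*: on '1' the DFA goes q0 → q0 and accepts (q0 ∈ Accept), but the regex does not match it → eliminate
  (C) 0(0|1)*: on ε the DFA stays in q0 and accepts (q0 ∈ Accept), but the regex does not match it → eliminate
  (D) (0*10*)(0*10*0*10*)*: on ε the DFA stays in q0 and accepts (q0 ∈ Accept), but the regex does not match it → eliminate
Only (A) is consistent with the DFA.
(A) 1*(01*01*)*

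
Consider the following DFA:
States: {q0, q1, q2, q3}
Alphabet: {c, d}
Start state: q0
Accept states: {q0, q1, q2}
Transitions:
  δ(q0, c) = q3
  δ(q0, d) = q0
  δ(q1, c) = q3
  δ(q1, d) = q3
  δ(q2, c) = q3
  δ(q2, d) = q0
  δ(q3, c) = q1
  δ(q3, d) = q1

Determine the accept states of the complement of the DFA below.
Complement accept states = All states \ Original accept states
= {q0, q1, q2, q3} \ {q0, q1, q2}
{q3}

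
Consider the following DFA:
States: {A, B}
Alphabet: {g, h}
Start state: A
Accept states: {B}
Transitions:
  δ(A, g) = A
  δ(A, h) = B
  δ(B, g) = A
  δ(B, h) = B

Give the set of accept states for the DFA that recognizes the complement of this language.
Complement accept states = All states \ Original accept states
= {A, B} \ {B}
{A}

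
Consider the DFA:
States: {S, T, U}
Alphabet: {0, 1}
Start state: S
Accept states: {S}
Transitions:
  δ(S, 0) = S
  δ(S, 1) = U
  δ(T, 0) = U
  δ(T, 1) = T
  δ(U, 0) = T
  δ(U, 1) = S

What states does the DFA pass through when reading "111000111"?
read '1': S → U
  read '1': U → S
  read '1': S → U
  read '0': U → T
  read '0': T → U
  read '0': U → T
  read '1': T → T
  read '1': T → T
  read '1': T → T
S -> U -> S -> U -> T -> U -> T -> T -> T -> T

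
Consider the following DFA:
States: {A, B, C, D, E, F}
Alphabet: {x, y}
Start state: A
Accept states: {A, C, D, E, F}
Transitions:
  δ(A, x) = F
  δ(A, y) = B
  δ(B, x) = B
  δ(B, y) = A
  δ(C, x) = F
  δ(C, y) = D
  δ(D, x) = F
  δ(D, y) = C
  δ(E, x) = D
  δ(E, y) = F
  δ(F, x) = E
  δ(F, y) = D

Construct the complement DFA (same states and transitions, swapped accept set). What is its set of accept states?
Complement accept states = All states \ Original accept states
= {A, B, C, D, E, F} \ {A, C, D, E, F}
{B}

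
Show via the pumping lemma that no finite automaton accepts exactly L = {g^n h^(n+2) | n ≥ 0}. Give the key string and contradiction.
Assume L is regular with pumping length p. Idea: pumping the g-block breaks the fixed offset of 2.
Choose s = g^p h^(p+2) ∈ L. By the pumping lemma, s = xyz with |xy| ≤ p, |y| > 0, so y = g^k with k ≥ 1. Then xy²z = g^(p+k) h^(p+2). For this to be in L we would need p+2 = (p+k)+2, i.e. k = 0, contradicting k ≥ 1. So xy²z ∉ L.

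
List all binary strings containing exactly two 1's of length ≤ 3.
11, 011, 101, 110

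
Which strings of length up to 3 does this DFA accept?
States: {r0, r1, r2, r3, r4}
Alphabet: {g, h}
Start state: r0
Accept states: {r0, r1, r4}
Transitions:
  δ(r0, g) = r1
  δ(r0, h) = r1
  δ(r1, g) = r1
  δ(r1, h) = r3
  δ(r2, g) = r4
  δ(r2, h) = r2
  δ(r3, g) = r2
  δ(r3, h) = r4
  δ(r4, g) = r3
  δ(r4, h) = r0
ε, g, h, gg, hg, ggg, ghh, hgg, hhh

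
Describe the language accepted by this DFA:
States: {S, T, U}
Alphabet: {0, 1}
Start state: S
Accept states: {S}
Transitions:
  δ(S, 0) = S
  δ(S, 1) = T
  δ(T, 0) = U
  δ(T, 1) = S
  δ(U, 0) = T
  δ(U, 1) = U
Testing a few strings:
  '11' → accept
  '1000' → reject
  '1' → reject
  '0000' → accept
State roles: S=value ≡ 0 (mod 3); T=value ≡ 1 (mod 3); U=value ≡ 2 (mod 3)
All binary strings representing a multiple of 3 (read in base 2; leading zeros allowed and ε counts as 0)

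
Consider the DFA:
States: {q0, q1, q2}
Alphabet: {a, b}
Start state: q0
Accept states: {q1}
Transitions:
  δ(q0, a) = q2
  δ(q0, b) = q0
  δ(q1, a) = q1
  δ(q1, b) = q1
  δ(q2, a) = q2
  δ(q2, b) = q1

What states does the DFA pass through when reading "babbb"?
read 'b': q0 → q0
  read 'a': q0 → q2
  read 'b': q2 → q1
  read 'b': q1 → q1
  read 'b': q1 → q1
q0 -> q0 -> q2 -> q1 -> q1 -> q1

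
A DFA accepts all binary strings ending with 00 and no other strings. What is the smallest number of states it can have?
By Myhill–Nerode, count the distinguishable equivalence classes: 3 classes — one per longest suffix of the input that is a prefix of '00' (lengths 0 through 2); only the length-2 class is accepting.
3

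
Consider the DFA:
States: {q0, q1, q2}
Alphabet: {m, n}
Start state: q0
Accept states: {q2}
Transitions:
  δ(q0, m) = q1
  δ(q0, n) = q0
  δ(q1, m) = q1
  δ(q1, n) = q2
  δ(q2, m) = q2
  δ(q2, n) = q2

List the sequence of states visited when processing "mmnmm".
read 'm': q0 → q1
  read 'm': q1 → q1
  read 'n': q1 → q2
  read 'm': q2 → q2
  read 'm': q2 → q2
q0 -> q1 -> q1 -> q2 -> q2 -> q2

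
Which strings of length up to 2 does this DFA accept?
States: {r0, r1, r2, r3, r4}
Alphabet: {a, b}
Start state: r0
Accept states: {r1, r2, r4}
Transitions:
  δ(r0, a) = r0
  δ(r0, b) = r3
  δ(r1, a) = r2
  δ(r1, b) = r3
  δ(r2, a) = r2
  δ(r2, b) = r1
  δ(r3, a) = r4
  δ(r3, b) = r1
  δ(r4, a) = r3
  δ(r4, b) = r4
ba, bb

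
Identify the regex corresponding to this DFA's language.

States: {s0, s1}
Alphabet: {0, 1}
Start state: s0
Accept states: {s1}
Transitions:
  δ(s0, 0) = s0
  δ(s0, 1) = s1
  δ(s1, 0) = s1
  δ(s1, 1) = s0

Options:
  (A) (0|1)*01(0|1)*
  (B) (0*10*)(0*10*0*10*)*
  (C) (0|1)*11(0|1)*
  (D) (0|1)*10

Check each option against the DFA on short strings; one disagreement eliminates an option:
  (A) (0|1)*01(0|1)*: on '1' the DFA goes s0 → s1 and accepts (s1 ∈ Accept), but the regex does not match it → eliminate
  (B) (0*10*)(0*10*0*10*)*: agrees with the DFA on every string of length ≤ 6
  (C) (0|1)*11(0|1)*: on '1' the DFA goes s0 → s1 and accepts (s1 ∈ Accept), but the regex does not match it → eliminate
  (D) (0|1)*10: on '1' the DFA goes s0 → s1 and accepts (s1 ∈ Accept), but the regex does not match it → eliminate
Only (B) is consistent with the DFA.
(B) (0*10*)(0*10*0*10*)*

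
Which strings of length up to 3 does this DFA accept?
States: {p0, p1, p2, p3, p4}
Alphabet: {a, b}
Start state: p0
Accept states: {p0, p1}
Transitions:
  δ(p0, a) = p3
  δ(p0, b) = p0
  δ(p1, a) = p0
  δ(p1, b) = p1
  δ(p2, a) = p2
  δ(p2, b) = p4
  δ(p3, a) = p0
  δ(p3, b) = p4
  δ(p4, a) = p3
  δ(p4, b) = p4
ε, b, aa, bb, aab, baa, bbb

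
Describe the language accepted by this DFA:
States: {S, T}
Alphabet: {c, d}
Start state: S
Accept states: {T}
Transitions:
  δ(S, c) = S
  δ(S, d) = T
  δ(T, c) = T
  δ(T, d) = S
Testing a few strings:
  'cc' → reject
  'ccc' → reject
  'cd' → accept
  'c' → reject
State roles: S=even number of d's so far; T=odd number of d's so far
All strings over {c,d} with an odd number of d's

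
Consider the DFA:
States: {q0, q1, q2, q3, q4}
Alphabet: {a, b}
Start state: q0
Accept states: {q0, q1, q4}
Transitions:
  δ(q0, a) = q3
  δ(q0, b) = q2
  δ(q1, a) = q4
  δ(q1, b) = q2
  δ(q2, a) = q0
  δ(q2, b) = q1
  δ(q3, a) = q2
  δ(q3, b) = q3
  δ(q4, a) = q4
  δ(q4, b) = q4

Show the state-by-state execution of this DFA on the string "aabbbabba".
read 'a': q0 → q3
  read 'a': q3 → q2
  read 'b': q2 → q1
  read 'b': q1 → q2
  read 'b': q2 → q1
  read 'a': q1 → q4
  read 'b': q4 → q4
  read 'b': q4 → q4
  read 'a': q4 → q4
q0 -> q3 -> q2 -> q1 -> q2 -> q1 -> q4 -> q4 -> q4 -> q4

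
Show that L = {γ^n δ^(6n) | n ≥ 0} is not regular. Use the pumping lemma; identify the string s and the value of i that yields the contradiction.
Assume L is regular with pumping length p. Idea: pumping the γ-block breaks the 1:6 ratio.
Choose s = γ^p δ^(6p) (length 7p ≥ p). By the pumping lemma, s = xyz with |xy| ≤ p, |y| > 0, so y = γ^k with k ≥ 1. Then xy²z = γ^(p+k) δ^(6p). For this to be in L we would need 6p = 6(p+k), i.e. 6k = 0, contradicting k ≥ 1. So xy²z ∉ L.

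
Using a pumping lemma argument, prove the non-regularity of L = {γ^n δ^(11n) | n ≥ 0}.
Assume L is regular with pumping length p. Idea: pumping the γ-block breaks the 1:11 ratio.
Choose s = γ^p δ^(11p) (length 12p ≥ p). By the pumping lemma, s = xyz with |xy| ≤ p, |y| > 0, so y = γ^k with k ≥ 1. Then xy²z = γ^(p+k) δ^(11p). For this to be in L we would need 11p = 11(p+k), i.e. 11k = 0, contradicting k ≥ 1. So xy²z ∉ L.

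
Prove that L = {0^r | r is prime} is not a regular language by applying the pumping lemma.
Assume L is regular with pumping length p. Idea: pumping by a suitable count produces a composite length.
Let q be a prime with q ≥ p and choose s = 0^q ∈ L. By the pumping lemma, s = xyz with |xy| ≤ p, |y| = k ≥ 1. Take i = q+1: |xy^(q+1)z| = q + q·k = q(1+k). Since q ≥ 2 and 1+k ≥ 2, q(1+k) is composite, so xy^(q+1)z ∉ L.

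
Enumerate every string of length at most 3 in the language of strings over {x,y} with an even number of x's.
ε, y, xx, yy, xxy, xyx, yxx, yyy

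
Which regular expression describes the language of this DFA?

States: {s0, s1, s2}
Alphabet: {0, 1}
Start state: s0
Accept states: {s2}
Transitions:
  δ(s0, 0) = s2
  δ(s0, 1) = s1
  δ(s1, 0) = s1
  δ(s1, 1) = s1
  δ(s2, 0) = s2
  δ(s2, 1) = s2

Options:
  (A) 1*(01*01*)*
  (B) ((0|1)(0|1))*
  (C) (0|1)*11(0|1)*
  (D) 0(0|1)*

Check each option against the DFA on short strings; one disagreement eliminates an option:
  (A) 1*(01*01*)*: on ε the DFA stays in s0 and rejects (s0 ∉ Accept), but the regex matches it → eliminate
  (B) ((0|1)(0|1))*: on ε the DFA stays in s0 and rejects (s0 ∉ Accept), but the regex matches it → eliminate
  (C) (0|1)*11(0|1)*: on '0' the DFA goes s0 → s2 and accepts (s2 ∈ Accept), but the regex does not match it → eliminate
  (D) 0(0|1)*: agrees with the DFA on every string of length ≤ 6
Only (D) is consistent with the DFA.
(D) 0(0|1)*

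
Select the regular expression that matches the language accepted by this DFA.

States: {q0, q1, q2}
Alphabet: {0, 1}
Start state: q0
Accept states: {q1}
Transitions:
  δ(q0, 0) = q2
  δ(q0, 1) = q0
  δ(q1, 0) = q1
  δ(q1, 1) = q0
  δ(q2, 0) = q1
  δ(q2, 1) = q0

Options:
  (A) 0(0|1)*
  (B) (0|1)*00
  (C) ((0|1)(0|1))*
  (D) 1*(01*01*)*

Check each option against the DFA on short strings; one disagreement eliminates an option:
  (A) 0(0|1)*: on '0' the DFA goes q0 → q2 and rejects (q2 ∉ Accept), but the regex matches it → eliminate
  (B) (0|1)*00: agrees with the DFA on every string of length ≤ 6
  (C) ((0|1)(0|1))*: on ε the DFA stays in q0 and rejects (q0 ∉ Accept), but the regex matches it → eliminate
  (D) 1*(01*01*)*: on ε the DFA stays in q0 and rejects (q0 ∉ Accept), but the regex matches it → eliminate
Only (B) is consistent with the DFA.
(B) (0|1)*00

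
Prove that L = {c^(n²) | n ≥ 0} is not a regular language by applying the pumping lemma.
Assume L is regular with pumping length p. Idea: pumping adds a fixed amount, but gaps between consecutive squares grow.
Choose s = c^(p²) (length p² ≥ p). By the pumping lemma, s = xyz with |xy| ≤ p, |y| > 0, so |y| = k with 1 ≤ k ≤ p. Then |xy²z| = p²+k. Since p² < p²+k ≤ p²+p < (p+1)², the length p²+k lies strictly between consecutive squares, so it is not a perfect square and xy²z ∉ L.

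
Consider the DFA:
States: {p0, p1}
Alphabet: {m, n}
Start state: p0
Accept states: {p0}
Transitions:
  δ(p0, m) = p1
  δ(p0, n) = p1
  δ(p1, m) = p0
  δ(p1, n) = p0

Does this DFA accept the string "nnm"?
Processing string "nnm":
  p0 --n--> p1
  p1 --n--> p0
  p0 --m--> p1
Final state: p1
Accept states: {p0}
No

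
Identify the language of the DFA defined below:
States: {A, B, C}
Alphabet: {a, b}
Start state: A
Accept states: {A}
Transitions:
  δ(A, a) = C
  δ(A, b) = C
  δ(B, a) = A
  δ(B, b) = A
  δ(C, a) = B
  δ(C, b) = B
Testing a few strings:
  'ab' → reject
  'aab' → accept
  'bbba' → reject
  'bbb' → accept
State roles: A=length ≡ 0 (mod 3); B=length ≡ 2 (mod 3); C=length ≡ 1 (mod 3)
All strings over {a,b} whose length is a multiple of 3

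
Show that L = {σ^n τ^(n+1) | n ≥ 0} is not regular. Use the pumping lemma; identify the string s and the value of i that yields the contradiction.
Assume L is regular with pumping length p. Idea: pumping the σ-block breaks the fixed offset of 1.
Choose s = σ^p τ^(p+1) ∈ L. By the pumping lemma, s = xyz with |xy| ≤ p, |y| > 0, so y = σ^k with k ≥ 1. Then xy²z = σ^(p+k) τ^(p+1). For this to be in L we would need p+1 = (p+k)+1, i.e. k = 0, contradicting k ≥ 1. So xy²z ∉ L.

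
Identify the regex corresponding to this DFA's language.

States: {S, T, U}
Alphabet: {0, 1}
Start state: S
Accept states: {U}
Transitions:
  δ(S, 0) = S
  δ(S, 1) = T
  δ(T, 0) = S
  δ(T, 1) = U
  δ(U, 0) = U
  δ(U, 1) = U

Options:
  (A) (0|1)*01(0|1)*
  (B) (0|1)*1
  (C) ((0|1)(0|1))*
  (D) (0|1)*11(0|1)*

Check each option against the DFA on short strings; one disagreement eliminates an option:
  (A) (0|1)*01(0|1)*: on '01' the DFA goes S → S → T and rejects (T ∉ Accept), but the regex matches it → eliminate
  (B) (0|1)*1: on '1' the DFA goes S → T and rejects (T ∉ Accept), but the regex matches it → eliminate
  (C) ((0|1)(0|1))*: on ε the DFA stays in S and rejects (S ∉ Accept), but the regex matches it → eliminate
  (D) (0|1)*11(0|1)*: agrees with the DFA on every string of length ≤ 6
Only (D) is consistent with the DFA.
(D) (0|1)*11(0|1)*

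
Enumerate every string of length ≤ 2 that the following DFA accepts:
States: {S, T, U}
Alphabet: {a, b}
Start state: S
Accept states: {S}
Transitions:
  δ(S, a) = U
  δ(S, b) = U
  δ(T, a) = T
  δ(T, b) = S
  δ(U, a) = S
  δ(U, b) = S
ε, aa, ab, ba, bb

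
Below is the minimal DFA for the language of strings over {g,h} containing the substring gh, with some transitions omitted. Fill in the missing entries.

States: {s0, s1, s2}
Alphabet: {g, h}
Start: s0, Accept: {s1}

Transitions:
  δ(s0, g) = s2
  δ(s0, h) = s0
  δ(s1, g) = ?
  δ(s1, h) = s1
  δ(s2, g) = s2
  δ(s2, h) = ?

From the language and accept set, identify what each state tracks — s0: no g seen yet; s1: substring gh seen; s2: seen a g, waiting for h.
Each missing δ(q, a) is the state matching the new tracked value after reading a.
δ(s1, g) = s1; δ(s2, h) = s1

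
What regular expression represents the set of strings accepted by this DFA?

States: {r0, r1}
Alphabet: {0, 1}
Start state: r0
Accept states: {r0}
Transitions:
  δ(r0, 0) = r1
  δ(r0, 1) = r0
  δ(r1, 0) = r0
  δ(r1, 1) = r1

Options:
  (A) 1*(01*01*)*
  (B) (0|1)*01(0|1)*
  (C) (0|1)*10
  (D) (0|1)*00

Check each option against the DFA on short strings; one disagreement eliminates an option:
  (A) 1*(01*01*)*: agrees with the DFA on every string of length ≤ 6
  (B) (0|1)*01(0|1)*: on ε the DFA stays in r0 and accepts (r0 ∈ Accept), but the regex does not match it → eliminate
  (C) (0|1)*10: on ε the DFA stays in r0 and accepts (r0 ∈ Accept), but the regex does not match it → eliminate
  (D) (0|1)*00: on ε the DFA stays in r0 and accepts (r0 ∈ Accept), but the regex does not match it → eliminate
Only (A) is consistent with the DFA.
(A) 1*(01*01*)*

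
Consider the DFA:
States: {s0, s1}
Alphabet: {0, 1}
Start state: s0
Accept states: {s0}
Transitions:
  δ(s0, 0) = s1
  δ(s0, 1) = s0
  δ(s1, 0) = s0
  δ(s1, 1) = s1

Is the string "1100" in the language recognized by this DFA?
Processing string "1100":
  s0 --1--> s0
  s0 --1--> s0
  s0 --0--> s1
  s1 --0--> s0
Final state: s0
Accept states: {s0}
Yes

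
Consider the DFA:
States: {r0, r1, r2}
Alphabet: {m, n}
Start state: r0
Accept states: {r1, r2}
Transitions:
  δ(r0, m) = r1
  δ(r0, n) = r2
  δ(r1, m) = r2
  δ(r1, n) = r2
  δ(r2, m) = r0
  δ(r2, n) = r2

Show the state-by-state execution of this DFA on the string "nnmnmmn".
read 'n': r0 → r2
  read 'n': r2 → r2
  read 'm': r2 → r0
  read 'n': r0 → r2
  read 'm': r2 → r0
  read 'm': r0 → r1
  read 'n': r1 → r2
r0 -> r2 -> r2 -> r0 -> r2 -> r0 -> r1 -> r2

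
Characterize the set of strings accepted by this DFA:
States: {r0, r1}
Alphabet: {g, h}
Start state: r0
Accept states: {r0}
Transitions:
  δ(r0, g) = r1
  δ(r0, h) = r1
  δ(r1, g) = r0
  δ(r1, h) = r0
Testing a few strings:
  'gg' → accept
  'g' → reject
  'h' → reject
  'gh' → accept
State roles: r0=even length so far; r1=odd length so far
All strings over {g,h} of even length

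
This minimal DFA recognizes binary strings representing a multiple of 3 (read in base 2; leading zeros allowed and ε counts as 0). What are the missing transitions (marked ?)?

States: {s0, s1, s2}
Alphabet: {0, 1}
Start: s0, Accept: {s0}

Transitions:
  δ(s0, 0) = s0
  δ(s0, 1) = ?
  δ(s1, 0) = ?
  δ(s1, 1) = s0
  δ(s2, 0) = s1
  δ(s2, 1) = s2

From the language and accept set, identify what each state tracks — s0: value ≡ 0 (mod 3); s1: value ≡ 1 (mod 3); s2: value ≡ 2 (mod 3).
Each missing δ(q, a) is the state matching the new tracked value after reading a.
δ(s0, 1) = s1; δ(s1, 0) = s2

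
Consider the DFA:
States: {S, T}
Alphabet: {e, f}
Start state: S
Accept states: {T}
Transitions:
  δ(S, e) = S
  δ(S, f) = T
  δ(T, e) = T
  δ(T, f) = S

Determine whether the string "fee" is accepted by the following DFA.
Processing string "fee":
  S --f--> T
  T --e--> T
  T --e--> T
Final state: T
Accept states: {T}
Yes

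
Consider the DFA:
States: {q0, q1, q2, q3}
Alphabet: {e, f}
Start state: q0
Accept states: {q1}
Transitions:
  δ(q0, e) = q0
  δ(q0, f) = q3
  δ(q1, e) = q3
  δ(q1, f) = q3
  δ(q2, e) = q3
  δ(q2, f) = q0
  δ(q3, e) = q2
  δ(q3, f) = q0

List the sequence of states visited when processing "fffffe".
read 'f': q0 → q3
  read 'f': q3 → q0
  read 'f': q0 → q3
  read 'f': q3 → q0
  read 'f': q0 → q3
  read 'e': q3 → q2
q0 -> q3 -> q0 -> q3 -> q0 -> q3 -> q2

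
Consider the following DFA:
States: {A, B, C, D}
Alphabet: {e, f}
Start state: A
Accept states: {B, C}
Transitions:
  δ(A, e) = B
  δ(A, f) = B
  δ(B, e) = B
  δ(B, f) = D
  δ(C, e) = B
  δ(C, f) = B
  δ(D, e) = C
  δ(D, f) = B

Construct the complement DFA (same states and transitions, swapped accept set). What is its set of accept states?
Complement accept states = All states \ Original accept states
= {A, B, C, D} \ {B, C}
{A, D}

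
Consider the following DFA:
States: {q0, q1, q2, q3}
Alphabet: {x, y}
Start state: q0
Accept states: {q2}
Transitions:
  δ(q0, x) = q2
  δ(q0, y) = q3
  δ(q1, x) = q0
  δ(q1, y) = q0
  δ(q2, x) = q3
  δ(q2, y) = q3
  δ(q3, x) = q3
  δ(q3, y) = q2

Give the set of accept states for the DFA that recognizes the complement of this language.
Complement accept states = All states \ Original accept states
= {q0, q1, q2, q3} \ {q2}
{q0, q1, q3}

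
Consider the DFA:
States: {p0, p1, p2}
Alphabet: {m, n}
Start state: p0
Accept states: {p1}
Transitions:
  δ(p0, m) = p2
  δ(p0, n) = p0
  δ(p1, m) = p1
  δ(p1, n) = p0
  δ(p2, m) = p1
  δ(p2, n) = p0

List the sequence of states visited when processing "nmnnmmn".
read 'n': p0 → p0
  read 'm': p0 → p2
  read 'n': p2 → p0
  read 'n': p0 → p0
  read 'm': p0 → p2
  read 'm': p2 → p1
  read 'n': p1 → p0
p0 -> p0 -> p2 -> p0 -> p0 -> p2 -> p1 -> p0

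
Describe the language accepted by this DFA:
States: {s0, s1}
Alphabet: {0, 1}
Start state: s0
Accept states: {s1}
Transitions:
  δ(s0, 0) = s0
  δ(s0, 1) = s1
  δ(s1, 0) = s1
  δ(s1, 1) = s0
Testing a few strings:
  '101' → reject
  '010' → accept
  '111' → accept
  '0' → reject
State roles: s0=even number of 1's so far; s1=odd number of 1's so far
All binary strings with an odd number of 1's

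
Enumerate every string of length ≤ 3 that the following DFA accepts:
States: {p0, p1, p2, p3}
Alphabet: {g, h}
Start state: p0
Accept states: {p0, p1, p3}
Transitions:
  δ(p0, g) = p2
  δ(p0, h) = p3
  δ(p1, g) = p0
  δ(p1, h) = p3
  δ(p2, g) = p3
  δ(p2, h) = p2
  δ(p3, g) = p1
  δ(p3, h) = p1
ε, h, gg, hg, hh, ggg, ggh, ghg, hgg, hgh, hhg, hhh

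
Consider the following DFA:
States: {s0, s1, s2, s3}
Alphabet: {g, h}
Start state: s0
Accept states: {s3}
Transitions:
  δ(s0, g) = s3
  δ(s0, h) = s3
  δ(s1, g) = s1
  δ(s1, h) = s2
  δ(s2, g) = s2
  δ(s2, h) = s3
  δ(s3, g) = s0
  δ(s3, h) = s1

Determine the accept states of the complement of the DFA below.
Complement accept states = All states \ Original accept states
= {s0, s1, s2, s3} \ {s3}
{s0, s1, s2}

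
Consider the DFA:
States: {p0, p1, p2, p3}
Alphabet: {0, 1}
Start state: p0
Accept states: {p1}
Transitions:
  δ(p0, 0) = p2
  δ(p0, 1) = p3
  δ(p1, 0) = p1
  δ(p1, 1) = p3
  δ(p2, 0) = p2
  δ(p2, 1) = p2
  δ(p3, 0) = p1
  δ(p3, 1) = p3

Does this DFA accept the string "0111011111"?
Processing string "0111011111":
  p0 --0--> p2
  p2 --1--> p2
  p2 --1--> p2
  p2 --1--> p2
  p2 --0--> p2
  p2 --1--> p2
  p2 --1--> p2
  p2 --1--> p2
  p2 --1--> p2
  p2 --1--> p2
Final state: p2
Accept states: {p1}
No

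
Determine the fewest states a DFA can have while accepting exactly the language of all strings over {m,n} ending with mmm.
By Myhill–Nerode, count the distinguishable equivalence classes: 4 classes — one per longest suffix of the input that is a prefix of 'mmm' (lengths 0 through 3); only the length-3 class is accepting.
4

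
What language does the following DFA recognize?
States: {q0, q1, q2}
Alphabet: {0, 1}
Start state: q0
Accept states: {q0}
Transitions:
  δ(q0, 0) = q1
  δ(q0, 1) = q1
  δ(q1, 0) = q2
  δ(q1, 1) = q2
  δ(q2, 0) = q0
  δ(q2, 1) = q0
Testing a few strings:
  '0111' → reject
  '0' → reject
  '1110' → reject
  '100' → accept
State roles: q0=length ≡ 0 (mod 3); q1=length ≡ 1 (mod 3); q2=length ≡ 2 (mod 3)
All binary strings whose length is a multiple of 3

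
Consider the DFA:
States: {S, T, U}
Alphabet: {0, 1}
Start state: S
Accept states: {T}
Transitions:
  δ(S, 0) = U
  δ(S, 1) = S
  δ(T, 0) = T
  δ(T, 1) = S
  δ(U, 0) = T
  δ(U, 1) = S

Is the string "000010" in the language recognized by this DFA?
Processing string "000010":
  S --0--> U
  U --0--> T
  T --0--> T
  T --0--> T
  T --1--> S
  S --0--> U
Final state: U
Accept states: {T}
No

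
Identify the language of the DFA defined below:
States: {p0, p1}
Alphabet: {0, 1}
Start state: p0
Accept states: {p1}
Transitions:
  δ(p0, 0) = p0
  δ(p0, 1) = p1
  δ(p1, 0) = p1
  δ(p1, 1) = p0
Testing a few strings:
  '11' → reject
  '10' → accept
  '1' → accept
  '010' → accept
State roles: p0=even number of 1's so far; p1=odd number of 1's so far
All binary strings with an odd number of 1's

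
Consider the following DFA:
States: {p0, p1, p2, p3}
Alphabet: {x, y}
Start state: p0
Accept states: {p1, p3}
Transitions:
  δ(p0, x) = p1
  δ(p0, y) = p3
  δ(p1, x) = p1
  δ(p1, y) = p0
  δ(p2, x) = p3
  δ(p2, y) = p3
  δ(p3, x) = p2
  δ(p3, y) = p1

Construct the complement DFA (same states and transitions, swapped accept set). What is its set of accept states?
Complement accept states = All states \ Original accept states
= {p0, p1, p2, p3} \ {p1, p3}
{p0, p2}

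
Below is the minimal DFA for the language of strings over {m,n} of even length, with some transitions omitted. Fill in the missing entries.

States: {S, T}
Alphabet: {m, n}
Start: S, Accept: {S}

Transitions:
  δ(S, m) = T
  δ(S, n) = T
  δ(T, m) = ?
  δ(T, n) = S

From the language and accept set, identify what each state tracks — S: even length so far; T: odd length so far.
Each missing δ(q, a) is the state matching the new tracked value after reading a.
δ(T, m) = S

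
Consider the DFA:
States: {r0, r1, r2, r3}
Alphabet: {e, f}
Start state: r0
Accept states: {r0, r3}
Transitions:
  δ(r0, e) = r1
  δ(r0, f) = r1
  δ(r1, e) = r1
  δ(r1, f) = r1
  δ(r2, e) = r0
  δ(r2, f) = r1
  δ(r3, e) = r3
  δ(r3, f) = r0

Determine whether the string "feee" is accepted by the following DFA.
Processing string "feee":
  r0 --f--> r1
  r1 --e--> r1
  r1 --e--> r1
  r1 --e--> r1
Final state: r1
Accept states: {r0, r3}
No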